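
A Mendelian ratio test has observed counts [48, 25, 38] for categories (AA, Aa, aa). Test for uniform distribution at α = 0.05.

Expected = 37 each. χ² = Σ(O-E)²/E = 7.189. df = 2, critical value = 5.991. Reject H₀.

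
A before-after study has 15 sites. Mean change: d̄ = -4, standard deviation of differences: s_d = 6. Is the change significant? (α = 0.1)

t = d̄/(s_d/√n) = -4/(6/√15) = -2.582. df = 14, critical t = ±1.761. Reject H₀.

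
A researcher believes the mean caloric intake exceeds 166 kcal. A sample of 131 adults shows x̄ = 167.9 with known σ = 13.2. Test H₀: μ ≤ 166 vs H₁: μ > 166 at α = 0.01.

z = 1.647. Critical value: 2.33. Fail to reject H₀.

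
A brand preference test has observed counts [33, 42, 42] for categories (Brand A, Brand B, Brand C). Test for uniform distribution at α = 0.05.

Expected = 39 each. χ² = Σ(O-E)²/E = 1.385. df = 2, critical value = 5.991. Fail to reject H₀.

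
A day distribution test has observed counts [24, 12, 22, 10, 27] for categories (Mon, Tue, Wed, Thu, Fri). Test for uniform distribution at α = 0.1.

Expected = 19 each. χ² = Σ(O-E)²/E = 12.0. df = 4, critical value = 7.779. Reject H₀.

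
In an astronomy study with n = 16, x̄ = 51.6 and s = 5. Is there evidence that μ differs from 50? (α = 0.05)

t = (x̄ - μ₀)/(s/√n) = (51.6 - 50)/(5/√16) = 1.28. df = 15, critical t = ±2.131. Fail to reject H₀.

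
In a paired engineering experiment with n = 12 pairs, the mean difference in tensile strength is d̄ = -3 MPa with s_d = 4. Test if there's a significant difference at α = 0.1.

t = d̄/(s_d/√n) = -3/(4/√12) = -2.598. df = 11, critical t = ±1.796. Reject H₀.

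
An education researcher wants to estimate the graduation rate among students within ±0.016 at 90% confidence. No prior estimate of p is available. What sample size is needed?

Conservative approach: use p = 0.5 (maximizes p(1-p) = 0.25). n = z²(0.25)/E² = 1.645²×0.25/0.016² = 2642.6 → n = 2643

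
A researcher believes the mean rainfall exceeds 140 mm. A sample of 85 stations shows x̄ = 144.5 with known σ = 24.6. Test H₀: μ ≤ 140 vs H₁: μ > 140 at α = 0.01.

z = 1.687. Critical value: 2.33. Fail to reject H₀.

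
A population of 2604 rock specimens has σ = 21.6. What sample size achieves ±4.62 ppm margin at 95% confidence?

Without FPC: n₀ = (1.96×21.6/4.62)² = 83.972. With FPC: n = n₀N/(n₀+N-1) = 81.4 → n = 82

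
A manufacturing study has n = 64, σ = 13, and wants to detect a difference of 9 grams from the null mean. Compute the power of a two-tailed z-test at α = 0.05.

SE = σ/√n = 13/√64 = 1.625. Non-centrality λ = d/SE = 9/1.625 = 5.538. Power ≈ Φ(λ - z_{α/2}) = Φ(5.538 - 1.96) = Φ(3.578) = 1.0.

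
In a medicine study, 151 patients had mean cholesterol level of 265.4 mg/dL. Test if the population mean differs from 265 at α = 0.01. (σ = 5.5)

z = (x̄ - μ₀)/(σ/√n) = (265.4 - 265)/(5.5/√151) = 0.894. Critical value: ±2.576. Since |0.894| ≤ 2.576, Fail to reject H₀.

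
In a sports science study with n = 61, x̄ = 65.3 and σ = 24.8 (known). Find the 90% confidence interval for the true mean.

CI = x̄ ± z*(σ/√n) = 65.3 ± 1.645(24.8/√61) = 65.3 ± 5.22 = (60.08, 70.52)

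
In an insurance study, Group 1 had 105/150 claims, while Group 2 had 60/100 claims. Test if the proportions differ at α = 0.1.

p̂₁ = 0.7, p̂₂ = 0.6, pooled p̂ = 0.66. z = 1.635. Critical: ±1.645. Fail to reject H₀.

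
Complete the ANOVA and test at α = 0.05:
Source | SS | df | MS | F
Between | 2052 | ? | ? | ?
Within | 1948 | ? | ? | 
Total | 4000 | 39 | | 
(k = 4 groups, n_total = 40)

df_between = 3, df_within = 36. MS_between = 684.0, MS_within = 54.11. F = 12.641, F_crit ≈ 2.866. Reject H₀.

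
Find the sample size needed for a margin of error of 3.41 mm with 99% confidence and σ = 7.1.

n = (z*σ/E)² = (2.576×7.1/3.41)² = 28.8 → n = 29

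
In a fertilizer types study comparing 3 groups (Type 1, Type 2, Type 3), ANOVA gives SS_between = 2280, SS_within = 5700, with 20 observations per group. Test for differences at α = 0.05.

df_between = 2, df_within = 57. F = MS_between/MS_within = 1140.0/100.0 = 11.4. F_crit ≈ 3.159. Reject H₀. At least one mean differs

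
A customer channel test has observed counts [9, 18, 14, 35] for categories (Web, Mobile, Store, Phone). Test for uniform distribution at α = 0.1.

Expected = 19 each. χ² = Σ(O-E)²/E = 20.105. df = 3, critical value = 6.251. Reject H₀.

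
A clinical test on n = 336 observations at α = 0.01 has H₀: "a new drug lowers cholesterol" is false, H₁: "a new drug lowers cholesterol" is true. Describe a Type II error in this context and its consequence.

Type II error: failing to reject H₀ when it is false — concluding that a new drug lowers cholesterol is not supported when in fact it is. Consequence: shelving an effective drug — patients miss out on a treatment that would have helped.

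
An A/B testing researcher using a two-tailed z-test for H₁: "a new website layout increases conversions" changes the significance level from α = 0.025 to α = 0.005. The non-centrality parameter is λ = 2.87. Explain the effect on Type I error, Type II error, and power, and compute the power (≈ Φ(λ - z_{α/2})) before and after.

Decreasing α from 0.025 to 0.005:
• Type I error rate decreases (α is the Type I rate by definition).
• Critical value moves from z_{α/2} = 2.241 to 2.807, so power = Φ(λ - z_{α/2}) goes from Φ(2.87 - 2.241) = 0.735 to Φ(2.87 - 2.807) = 0.525.
• Type II error rate β = 1 - power therefore increases (0.265 → 0.475).
Appropriate when false positives are costly — here, rolling out a layout that doesn't actually help — wasted engineering effort.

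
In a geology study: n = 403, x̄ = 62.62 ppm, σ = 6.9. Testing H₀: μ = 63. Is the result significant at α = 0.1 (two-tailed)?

z = (62.62 - 63)/(6.9/√403) = -1.106. Since |z| ≤ 1.645, not significant at α = 0.1.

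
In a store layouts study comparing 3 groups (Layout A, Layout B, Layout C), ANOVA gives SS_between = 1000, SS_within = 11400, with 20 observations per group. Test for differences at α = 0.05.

df_between = 2, df_within = 57. F = MS_between/MS_within = 500.0/200.0 = 2.5. F_crit ≈ 3.159. Fail to reject H₀.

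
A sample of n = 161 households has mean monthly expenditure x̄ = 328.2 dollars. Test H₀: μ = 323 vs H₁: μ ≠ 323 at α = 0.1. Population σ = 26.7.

z = (x̄ - μ₀)/(σ/√n) = (328.2 - 323)/(26.7/√161) = 2.471. Critical value: ±1.645. Since |2.471| > 1.645, Reject H₀.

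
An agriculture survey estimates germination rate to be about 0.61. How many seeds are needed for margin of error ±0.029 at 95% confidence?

n = z²p(1-p)/E² = 1.96²×0.61×0.39/0.029² = 1086.7 → n = 1087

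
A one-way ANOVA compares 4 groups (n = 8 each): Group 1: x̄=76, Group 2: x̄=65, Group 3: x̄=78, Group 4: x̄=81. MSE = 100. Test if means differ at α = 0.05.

Grand mean = 75.0. SS_between = 1168.0, MS_between = 389.33. F = 3.893, F_crit ≈ 2.947. Reject H₀.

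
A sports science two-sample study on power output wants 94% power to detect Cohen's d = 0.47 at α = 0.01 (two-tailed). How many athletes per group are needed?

z_{α/2} = 2.576, z_β = Φ⁻¹(0.94) = 1.555. For small effect (d = 0.47): n per group = 2(z_{α/2} + z_β)²/d² = 2(2.576 + 1.555)²/0.47² = 154.5 → 155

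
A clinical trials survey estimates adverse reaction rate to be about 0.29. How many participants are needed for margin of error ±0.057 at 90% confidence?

n = z²p(1-p)/E² = 1.645²×0.29×0.71/0.057² = 171.5 → n = 172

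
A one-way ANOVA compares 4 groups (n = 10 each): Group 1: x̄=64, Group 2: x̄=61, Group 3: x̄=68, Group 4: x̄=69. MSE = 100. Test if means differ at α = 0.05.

Grand mean = 65.5. SS_between = 410.0, MS_between = 136.67. F = 1.367, F_crit ≈ 2.866. Fail to reject H₀.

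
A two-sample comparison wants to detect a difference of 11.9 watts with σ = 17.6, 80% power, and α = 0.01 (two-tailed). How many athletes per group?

n per group = 2(z_α/2 + z_β)²σ²/d² = 2×(2.576 + 0.84)²×17.6²/11.9² = 51.1 → n = 52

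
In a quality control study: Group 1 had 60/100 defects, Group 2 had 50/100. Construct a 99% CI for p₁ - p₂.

p̂₁ = 0.6, p̂₂ = 0.5. Difference = 0.1. CI = (-0.08, 0.28)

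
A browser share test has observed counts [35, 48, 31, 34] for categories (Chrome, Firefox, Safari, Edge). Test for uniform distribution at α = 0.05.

Expected = 37 each. χ² = Σ(O-E)²/E = 4.595. df = 3, critical value = 7.815. Fail to reject H₀.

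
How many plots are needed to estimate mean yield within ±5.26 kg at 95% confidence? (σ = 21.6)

n = (z*σ/E)² = (1.96×21.6/5.26)² = 64.8 → n = 65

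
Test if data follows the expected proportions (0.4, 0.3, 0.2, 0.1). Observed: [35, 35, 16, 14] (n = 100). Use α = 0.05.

Expected: [40.0, 30.0, 20.0, 10.0]. χ² = 3.858. df = 3, critical = 7.815. Fail to reject H₀.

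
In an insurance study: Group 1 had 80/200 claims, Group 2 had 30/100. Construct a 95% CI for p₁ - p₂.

p̂₁ = 0.4, p̂₂ = 0.3. Difference = 0.1. CI = (-0.013, 0.213)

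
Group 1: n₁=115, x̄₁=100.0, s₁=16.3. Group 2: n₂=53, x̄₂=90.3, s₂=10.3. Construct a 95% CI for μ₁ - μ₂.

Difference = 9.7. SE = √(16.3²/115 + 10.3²/53) = 2.077. CI = (5.63, 13.77)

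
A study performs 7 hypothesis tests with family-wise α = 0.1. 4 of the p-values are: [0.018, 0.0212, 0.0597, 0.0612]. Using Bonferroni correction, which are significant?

Bonferroni α = 0.1/7 = 0.01429. None of the given p-values are significant.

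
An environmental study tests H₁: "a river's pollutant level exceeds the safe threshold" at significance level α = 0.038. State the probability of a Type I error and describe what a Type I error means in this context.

P(Type I error) = α = 0.038. A Type I error is rejecting H₀ when H₀ is actually true (false positive) — here, concluding that a river's pollutant level exceeds the safe threshold when in fact this is not the case. Consequence: shutting down a compliant factory unnecessarily.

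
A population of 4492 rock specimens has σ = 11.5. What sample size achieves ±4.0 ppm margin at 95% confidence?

Without FPC: n₀ = (1.96×11.5/4.0)² = 31.753. With FPC: n = n₀N/(n₀+N-1) = 31.5 → n = 32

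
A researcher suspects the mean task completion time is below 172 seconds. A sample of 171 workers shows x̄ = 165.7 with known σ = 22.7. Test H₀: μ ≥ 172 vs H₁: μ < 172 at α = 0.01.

z = -3.629. Critical value: -2.33. Reject H₀.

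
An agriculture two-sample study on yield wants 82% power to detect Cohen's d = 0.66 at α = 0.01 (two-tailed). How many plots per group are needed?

z_{α/2} = 2.576, z_β = Φ⁻¹(0.82) = 0.915. For medium effect (d = 0.66): n per group = 2(z_{α/2} + z_β)²/d² = 2(2.576 + 0.915)²/0.66² = 56.0 → 56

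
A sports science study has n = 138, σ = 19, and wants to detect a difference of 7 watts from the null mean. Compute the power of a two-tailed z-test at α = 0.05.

SE = σ/√n = 19/√138 = 1.617. Non-centrality λ = d/SE = 7/1.617 = 4.328. Power ≈ Φ(λ - z_{α/2}) = Φ(4.328 - 1.96) = Φ(2.368) = 0.991.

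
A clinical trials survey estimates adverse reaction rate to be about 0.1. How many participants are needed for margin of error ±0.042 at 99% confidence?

n = z²p(1-p)/E² = 2.576²×0.1×0.9/0.042² = 338.6 → n = 339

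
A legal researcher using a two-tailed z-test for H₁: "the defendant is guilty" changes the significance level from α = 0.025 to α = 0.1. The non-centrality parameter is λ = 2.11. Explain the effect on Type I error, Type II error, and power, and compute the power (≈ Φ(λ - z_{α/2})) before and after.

Increasing α from 0.025 to 0.1:
• Type I error rate increases (α is the Type I rate by definition).
• Critical value moves from z_{α/2} = 2.241 to 1.645, so power = Φ(λ - z_{α/2}) goes from Φ(2.11 - 2.241) = 0.448 to Φ(2.11 - 1.645) = 0.679.
• Type II error rate β = 1 - power therefore decreases (0.552 → 0.321).
Appropriate when false negatives are costly — here, acquitting a guilty person.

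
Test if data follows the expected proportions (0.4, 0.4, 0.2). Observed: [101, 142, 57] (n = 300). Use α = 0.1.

Expected: [120.0, 120.0, 60.0]. χ² = 7.192. df = 2, critical = 4.605. Reject H₀.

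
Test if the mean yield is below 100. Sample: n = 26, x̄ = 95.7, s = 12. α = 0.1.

t = (95.7 - 100)/(12/√26) = -1.827, df = 25. Critical t = -1.316. Reject H₀.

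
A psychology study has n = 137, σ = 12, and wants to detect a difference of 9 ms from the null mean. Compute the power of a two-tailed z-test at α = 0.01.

SE = σ/√n = 12/√137 = 1.025. Non-centrality λ = d/SE = 9/1.025 = 8.779. Power ≈ Φ(λ - z_{α/2}) = Φ(8.779 - 2.576) = Φ(6.203) = 1.0.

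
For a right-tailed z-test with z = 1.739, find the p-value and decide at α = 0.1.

p = P(Z > 1.739) = 1 - Φ(1.739) ≈ 0.041. Since p < 0.1, reject H₀ (significant) at α = 0.1.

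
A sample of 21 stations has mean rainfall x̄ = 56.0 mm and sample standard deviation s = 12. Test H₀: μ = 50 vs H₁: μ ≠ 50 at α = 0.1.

t = (x̄ - μ₀)/(s/√n) = (56.0 - 50)/(12/√21) = 2.291. df = 20, critical t = ±1.725. Reject H₀.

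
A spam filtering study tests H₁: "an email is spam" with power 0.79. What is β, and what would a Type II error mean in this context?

β = 1 - power = 1 - 0.79 = 0.21. A Type II error is failing to reject H₀ when H₀ is false (false negative) — here, failing to conclude that an email is spam when in fact it is true. Consequence: a spam email lands in the inbox.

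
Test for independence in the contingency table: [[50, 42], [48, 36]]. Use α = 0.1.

χ² = 0.139. df = 1, critical = 2.706. Fail to reject H₀. No evidence of dependence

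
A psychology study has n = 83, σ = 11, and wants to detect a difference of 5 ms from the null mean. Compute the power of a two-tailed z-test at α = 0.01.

SE = σ/√n = 11/√83 = 1.207. Non-centrality λ = d/SE = 5/1.207 = 4.141. Power ≈ Φ(λ - z_{α/2}) = Φ(4.141 - 2.576) = Φ(1.565) = 0.941.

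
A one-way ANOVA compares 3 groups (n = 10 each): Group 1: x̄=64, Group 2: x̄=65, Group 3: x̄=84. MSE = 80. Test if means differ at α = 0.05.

Grand mean = 71.0. SS_between = 2540.0, MS_between = 1270.0. F = 15.875, F_crit ≈ 3.354. Reject H₀.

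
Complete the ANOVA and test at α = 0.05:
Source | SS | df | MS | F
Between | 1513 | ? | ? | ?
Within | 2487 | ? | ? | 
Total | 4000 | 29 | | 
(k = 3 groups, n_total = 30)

df_between = 2, df_within = 27. MS_between = 756.5, MS_within = 92.11. F = 8.213, F_crit ≈ 3.354. Reject H₀.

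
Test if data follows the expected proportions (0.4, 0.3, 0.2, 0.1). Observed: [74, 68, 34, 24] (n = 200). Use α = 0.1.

Expected: [80.0, 60.0, 40.0, 20.0]. χ² = 3.217. df = 3, critical = 6.251. Fail to reject H₀.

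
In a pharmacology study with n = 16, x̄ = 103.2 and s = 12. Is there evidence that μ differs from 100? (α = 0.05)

t = (x̄ - μ₀)/(s/√n) = (103.2 - 100)/(12/√16) = 1.067. df = 15, critical t = ±2.131. Fail to reject H₀.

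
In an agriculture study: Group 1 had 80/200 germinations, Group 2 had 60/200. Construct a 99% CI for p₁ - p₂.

p̂₁ = 0.4, p̂₂ = 0.3. Difference = 0.1. CI = (-0.022, 0.222)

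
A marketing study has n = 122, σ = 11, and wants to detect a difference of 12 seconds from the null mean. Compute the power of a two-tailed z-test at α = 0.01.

SE = σ/√n = 11/√122 = 0.996. Non-centrality λ = d/SE = 12/0.996 = 12.049. Power ≈ Φ(λ - z_{α/2}) = Φ(12.049 - 2.576) = Φ(9.473) = 1.0.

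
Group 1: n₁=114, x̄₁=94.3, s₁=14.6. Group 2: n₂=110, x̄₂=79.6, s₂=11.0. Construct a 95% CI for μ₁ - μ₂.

Difference = 14.7. SE = √(14.6²/114 + 11.0²/110) = 1.723. CI = (11.32, 18.08)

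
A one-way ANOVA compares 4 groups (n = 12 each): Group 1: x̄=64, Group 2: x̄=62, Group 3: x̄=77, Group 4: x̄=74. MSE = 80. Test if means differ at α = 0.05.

Grand mean = 69.25. SS_between = 1953.0, MS_between = 651.0. F = 8.137, F_crit ≈ 2.816. Reject H₀.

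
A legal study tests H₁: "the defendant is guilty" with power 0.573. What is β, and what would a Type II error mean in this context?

β = 1 - power = 1 - 0.573 = 0.427. A Type II error is failing to reject H₀ when H₀ is false (false negative) — here, failing to conclude that the defendant is guilty when in fact it is true. Consequence: acquitting a guilty person.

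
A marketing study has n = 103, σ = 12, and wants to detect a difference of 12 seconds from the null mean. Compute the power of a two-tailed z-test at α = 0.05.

SE = σ/√n = 12/√103 = 1.182. Non-centrality λ = d/SE = 12/1.182 = 10.149. Power ≈ Φ(λ - z_{α/2}) = Φ(10.149 - 1.96) = Φ(8.189) = 1.0.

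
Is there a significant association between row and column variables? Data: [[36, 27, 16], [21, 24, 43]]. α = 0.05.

χ² = 16.041. df = 2, critical = 5.991. Reject H₀. Variables are dependent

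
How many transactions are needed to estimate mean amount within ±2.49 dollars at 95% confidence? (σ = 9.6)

n = (z*σ/E)² = (1.96×9.6/2.49)² = 57.1 → n = 58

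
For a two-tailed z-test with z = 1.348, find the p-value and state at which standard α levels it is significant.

p = 2·P(Z > |1.348|) = 2·(1 - Φ(1.348)) ≈ 0.1777. Not significant at any standard level.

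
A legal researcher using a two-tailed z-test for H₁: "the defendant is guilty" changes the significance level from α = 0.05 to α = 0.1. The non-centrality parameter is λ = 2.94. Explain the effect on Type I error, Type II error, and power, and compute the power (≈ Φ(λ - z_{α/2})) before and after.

Increasing α from 0.05 to 0.1:
• Type I error rate increases (α is the Type I rate by definition).
• Critical value moves from z_{α/2} = 1.96 to 1.645, so power = Φ(λ - z_{α/2}) goes from Φ(2.94 - 1.96) = 0.836 to Φ(2.94 - 1.645) = 0.902.
• Type II error rate β = 1 - power therefore decreases (0.164 → 0.098).
Appropriate when false negatives are costly — here, acquitting a guilty person.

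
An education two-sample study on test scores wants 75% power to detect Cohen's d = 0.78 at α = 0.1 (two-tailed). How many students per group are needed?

z_{α/2} = 1.645, z_β = Φ⁻¹(0.75) = 0.674. For medium effect (d = 0.78): n per group = 2(z_{α/2} + z_β)²/d² = 2(1.645 + 0.674)²/0.78² = 17.7 → 18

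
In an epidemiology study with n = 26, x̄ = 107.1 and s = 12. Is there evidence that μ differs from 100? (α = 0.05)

t = (x̄ - μ₀)/(s/√n) = (107.1 - 100)/(12/√26) = 3.017. df = 25, critical t = ±2.06. Reject H₀.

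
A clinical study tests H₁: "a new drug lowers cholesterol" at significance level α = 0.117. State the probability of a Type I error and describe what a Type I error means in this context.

P(Type I error) = α = 0.117. A Type I error is rejecting H₀ when H₀ is actually true (false positive) — here, concluding that a new drug lowers cholesterol when in fact this is not the case. Consequence: approving an ineffective drug — patients take a useless medication and may skip effective alternatives.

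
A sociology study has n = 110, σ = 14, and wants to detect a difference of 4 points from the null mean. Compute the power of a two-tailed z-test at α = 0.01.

SE = σ/√n = 14/√110 = 1.335. Non-centrality λ = d/SE = 4/1.335 = 2.997. Power ≈ Φ(λ - z_{α/2}) = Φ(2.997 - 2.576) = Φ(0.421) = 0.663.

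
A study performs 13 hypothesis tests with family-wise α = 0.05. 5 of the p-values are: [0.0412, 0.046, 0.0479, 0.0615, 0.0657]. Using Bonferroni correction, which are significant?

Bonferroni α = 0.05/13 = 0.00385. None of the given p-values are significant.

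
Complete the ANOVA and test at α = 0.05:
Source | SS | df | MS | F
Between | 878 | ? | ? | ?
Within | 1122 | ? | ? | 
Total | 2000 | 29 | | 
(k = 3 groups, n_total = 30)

df_between = 2, df_within = 27. MS_between = 439.0, MS_within = 41.56. F = 10.564, F_crit ≈ 3.354. Reject H₀.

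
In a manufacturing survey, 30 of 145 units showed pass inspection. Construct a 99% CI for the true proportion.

p̂ = 0.207. CI = p̂ ± z*√(p̂(1-p̂)/n) = (0.12, 0.294)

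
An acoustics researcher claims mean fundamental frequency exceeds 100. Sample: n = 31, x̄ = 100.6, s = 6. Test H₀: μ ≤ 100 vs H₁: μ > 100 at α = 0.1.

t = (100.6 - 100)/(6/√31) = 0.557, df = 30. Critical t = 1.31. Fail to reject H₀.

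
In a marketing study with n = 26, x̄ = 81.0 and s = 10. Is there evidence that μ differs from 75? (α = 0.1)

t = (x̄ - μ₀)/(s/√n) = (81.0 - 75)/(10/√26) = 3.059. df = 25, critical t = ±1.708. Reject H₀.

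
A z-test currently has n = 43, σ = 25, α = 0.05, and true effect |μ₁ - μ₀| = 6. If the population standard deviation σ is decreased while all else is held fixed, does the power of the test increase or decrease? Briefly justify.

Power increases: a smaller σ shrinks the standard error σ/√n, moving the sampling distribution under H₁ further from the critical value.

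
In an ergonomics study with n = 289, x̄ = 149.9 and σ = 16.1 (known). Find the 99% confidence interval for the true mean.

CI = x̄ ± z*(σ/√n) = 149.9 ± 2.576(16.1/√289) = 149.9 ± 2.44 = (147.46, 152.34)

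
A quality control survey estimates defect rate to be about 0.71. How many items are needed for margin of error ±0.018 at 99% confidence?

n = z²p(1-p)/E² = 2.576²×0.71×0.29/0.018² = 4217.0 → n = 4217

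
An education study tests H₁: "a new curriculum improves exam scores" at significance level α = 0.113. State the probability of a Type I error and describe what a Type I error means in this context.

P(Type I error) = α = 0.113. A Type I error is rejecting H₀ when H₀ is actually true (false positive) — here, concluding that a new curriculum improves exam scores when in fact this is not the case. Consequence: adopting a curriculum that gives no real benefit — disruption for nothing.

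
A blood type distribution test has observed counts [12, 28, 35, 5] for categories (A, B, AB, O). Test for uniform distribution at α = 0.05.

Expected = 20 each. χ² = Σ(O-E)²/E = 28.9. df = 3, critical value = 7.815. Reject H₀.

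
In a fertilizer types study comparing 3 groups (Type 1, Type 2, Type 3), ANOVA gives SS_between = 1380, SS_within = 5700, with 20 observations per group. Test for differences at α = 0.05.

df_between = 2, df_within = 57. F = MS_between/MS_within = 690.0/100.0 = 6.9. F_crit ≈ 3.159. Reject H₀. At least one mean differs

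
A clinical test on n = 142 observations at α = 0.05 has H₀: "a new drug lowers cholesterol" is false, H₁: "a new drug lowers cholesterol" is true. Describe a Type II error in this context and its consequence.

Type II error: failing to reject H₀ when it is false — concluding that a new drug lowers cholesterol is not supported when in fact it is. Consequence: shelving an effective drug — patients miss out on a treatment that would have helped.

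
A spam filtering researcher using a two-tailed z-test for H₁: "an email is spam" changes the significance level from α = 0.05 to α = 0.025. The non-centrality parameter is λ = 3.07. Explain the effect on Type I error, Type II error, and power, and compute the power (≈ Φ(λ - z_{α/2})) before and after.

Decreasing α from 0.05 to 0.025:
• Type I error rate decreases (α is the Type I rate by definition).
• Critical value moves from z_{α/2} = 1.96 to 2.241, so power = Φ(λ - z_{α/2}) goes from Φ(3.07 - 1.96) = 0.867 to Φ(3.07 - 2.241) = 0.796.
• Type II error rate β = 1 - power therefore increases (0.133 → 0.204).
Appropriate when false positives are costly — here, a legitimate email is sent to the spam folder and the user misses it.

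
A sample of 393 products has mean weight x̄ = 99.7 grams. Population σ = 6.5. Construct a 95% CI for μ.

CI = x̄ ± z*(σ/√n) = 99.7 ± 1.96(6.5/√393) = 99.7 ± 0.64 = (99.06, 100.34)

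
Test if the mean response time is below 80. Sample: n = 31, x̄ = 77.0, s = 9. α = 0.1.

t = (77.0 - 80)/(9/√31) = -1.856, df = 30. Critical t = -1.31. Reject H₀.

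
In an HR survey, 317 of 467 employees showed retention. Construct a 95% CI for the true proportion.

p̂ = 0.679. CI = p̂ ± z*√(p̂(1-p̂)/n) = (0.636, 0.721)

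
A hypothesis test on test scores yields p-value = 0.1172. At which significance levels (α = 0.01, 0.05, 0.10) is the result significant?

p = 0.1172. Not significant at any of the given levels.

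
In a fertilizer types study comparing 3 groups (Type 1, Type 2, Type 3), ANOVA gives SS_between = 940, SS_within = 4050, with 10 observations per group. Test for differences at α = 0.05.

df_between = 2, df_within = 27. F = MS_between/MS_within = 470.0/150.0 = 3.133. F_crit ≈ 3.354. Fail to reject H₀.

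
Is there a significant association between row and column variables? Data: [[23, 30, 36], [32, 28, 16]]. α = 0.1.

χ² = 8.261. df = 2, critical = 4.605. Reject H₀. Variables are dependent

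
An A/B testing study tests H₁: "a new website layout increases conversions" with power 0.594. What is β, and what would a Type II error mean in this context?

β = 1 - power = 1 - 0.594 = 0.406. A Type II error is failing to reject H₀ when H₀ is false (false negative) — here, failing to conclude that a new website layout increases conversions when in fact it is true. Consequence: discarding a layout that would have improved conversions — lost revenue.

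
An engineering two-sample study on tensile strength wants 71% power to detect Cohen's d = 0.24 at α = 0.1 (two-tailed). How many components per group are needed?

z_{α/2} = 1.645, z_β = Φ⁻¹(0.71) = 0.553. For small effect (d = 0.24): n per group = 2(z_{α/2} + z_β)²/d² = 2(1.645 + 0.553)²/0.24² = 167.8 → 168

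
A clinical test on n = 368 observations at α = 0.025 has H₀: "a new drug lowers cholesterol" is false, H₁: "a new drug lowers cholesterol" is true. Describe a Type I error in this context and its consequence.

Type I error: rejecting H₀ when it is true — concluding that a new drug lowers cholesterol when in fact it is not. Consequence: approving an ineffective drug — patients take a useless medication and may skip effective alternatives.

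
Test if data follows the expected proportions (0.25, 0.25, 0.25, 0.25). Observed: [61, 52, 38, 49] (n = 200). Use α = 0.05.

Expected: [50.0, 50.0, 50.0, 50.0]. χ² = 5.4. df = 3, critical = 7.815. Fail to reject H₀.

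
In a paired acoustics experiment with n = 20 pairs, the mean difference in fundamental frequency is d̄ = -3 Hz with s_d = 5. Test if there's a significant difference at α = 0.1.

t = d̄/(s_d/√n) = -3/(5/√20) = -2.683. df = 19, critical t = ±1.729. Reject H₀.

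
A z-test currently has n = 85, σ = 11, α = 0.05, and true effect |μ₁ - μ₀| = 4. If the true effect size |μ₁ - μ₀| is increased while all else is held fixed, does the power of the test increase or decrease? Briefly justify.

Power increases: a larger true effect increases the non-centrality λ = |μ₁ - μ₀|/(σ/√n).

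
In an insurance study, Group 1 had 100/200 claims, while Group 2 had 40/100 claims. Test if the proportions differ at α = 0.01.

p̂₁ = 0.5, p̂₂ = 0.4, pooled p̂ = 0.467. z = 1.637. Critical: ±2.576. Fail to reject H₀.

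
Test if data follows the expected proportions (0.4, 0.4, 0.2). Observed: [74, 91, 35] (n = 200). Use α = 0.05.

Expected: [80.0, 80.0, 40.0]. χ² = 2.587. df = 2, critical = 5.991. Fail to reject H₀.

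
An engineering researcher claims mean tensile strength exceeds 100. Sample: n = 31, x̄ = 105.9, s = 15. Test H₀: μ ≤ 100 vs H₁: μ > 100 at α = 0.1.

t = (105.9 - 100)/(15/√31) = 2.19, df = 30. Critical t = 1.31. Reject H₀.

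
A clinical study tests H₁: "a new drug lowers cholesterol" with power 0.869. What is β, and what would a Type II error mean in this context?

β = 1 - power = 1 - 0.869 = 0.131. A Type II error is failing to reject H₀ when H₀ is false (false negative) — here, failing to conclude that a new drug lowers cholesterol when in fact it is true. Consequence: shelving an effective drug — patients miss out on a treatment that would have helped.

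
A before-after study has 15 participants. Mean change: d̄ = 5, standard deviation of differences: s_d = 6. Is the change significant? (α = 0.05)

t = d̄/(s_d/√n) = 5/(6/√15) = 3.227. df = 14, critical t = ±2.145. Reject H₀.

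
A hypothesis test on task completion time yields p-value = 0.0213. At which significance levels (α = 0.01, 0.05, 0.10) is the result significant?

p = 0.0213. Significant at: α = 0.05, 0.1.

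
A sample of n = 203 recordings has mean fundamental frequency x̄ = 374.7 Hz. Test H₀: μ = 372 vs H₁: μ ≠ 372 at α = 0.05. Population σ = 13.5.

z = (x̄ - μ₀)/(σ/√n) = (374.7 - 372)/(13.5/√203) = 2.85. Critical value: ±1.96. Since |2.85| > 1.96, Reject H₀.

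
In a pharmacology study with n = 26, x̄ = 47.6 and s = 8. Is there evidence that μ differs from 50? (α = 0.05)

t = (x̄ - μ₀)/(s/√n) = (47.6 - 50)/(8/√26) = -1.53. df = 25, critical t = ±2.06. Fail to reject H₀.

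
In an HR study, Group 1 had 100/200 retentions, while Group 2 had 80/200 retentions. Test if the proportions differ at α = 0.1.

p̂₁ = 0.5, p̂₂ = 0.4, pooled p̂ = 0.45. z = 2.01. Critical: ±1.645. Reject H₀.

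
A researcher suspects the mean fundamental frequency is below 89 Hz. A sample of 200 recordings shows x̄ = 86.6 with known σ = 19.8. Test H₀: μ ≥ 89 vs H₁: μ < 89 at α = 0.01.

z = -1.714. Critical value: -2.33. Fail to reject H₀.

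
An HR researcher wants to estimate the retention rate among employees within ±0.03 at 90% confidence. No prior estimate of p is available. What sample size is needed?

Conservative approach: use p = 0.5 (maximizes p(1-p) = 0.25). n = z²(0.25)/E² = 1.645²×0.25/0.03² = 751.7 → n = 752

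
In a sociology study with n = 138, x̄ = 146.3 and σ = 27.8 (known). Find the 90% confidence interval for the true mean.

CI = x̄ ± z*(σ/√n) = 146.3 ± 1.645(27.8/√138) = 146.3 ± 3.89 = (142.41, 150.19)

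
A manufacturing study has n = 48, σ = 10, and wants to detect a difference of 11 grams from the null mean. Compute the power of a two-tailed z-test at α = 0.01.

SE = σ/√n = 10/√48 = 1.443. Non-centrality λ = d/SE = 11/1.443 = 7.621. Power ≈ Φ(λ - z_{α/2}) = Φ(7.621 - 2.576) = Φ(5.045) = 1.0.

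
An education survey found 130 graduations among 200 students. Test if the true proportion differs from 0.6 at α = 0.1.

p̂ = 0.65, p₀ = 0.6. z = (p̂ - p₀)/√(p₀(1-p₀)/n) = 1.443. Critical: ±1.645. Fail to reject H₀.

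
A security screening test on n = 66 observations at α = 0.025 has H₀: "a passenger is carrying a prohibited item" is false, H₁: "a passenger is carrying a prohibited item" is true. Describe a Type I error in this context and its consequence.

Type I error: rejecting H₀ when it is true — concluding that a passenger is carrying a prohibited item when in fact it is not. Consequence: detaining an innocent passenger — delay and inconvenience.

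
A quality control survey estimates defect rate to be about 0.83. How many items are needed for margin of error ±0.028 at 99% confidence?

n = z²p(1-p)/E² = 2.576²×0.83×0.17/0.028² = 1194.3 → n = 1195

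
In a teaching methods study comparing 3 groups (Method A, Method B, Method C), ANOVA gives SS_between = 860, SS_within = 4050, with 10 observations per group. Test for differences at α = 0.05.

df_between = 2, df_within = 27. F = MS_between/MS_within = 430.0/150.0 = 2.867. F_crit ≈ 3.354. Fail to reject H₀.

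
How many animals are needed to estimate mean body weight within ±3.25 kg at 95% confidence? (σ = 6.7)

n = (z*σ/E)² = (1.96×6.7/3.25)² = 16.3 → n = 17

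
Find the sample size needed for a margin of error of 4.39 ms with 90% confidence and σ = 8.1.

n = (z*σ/E)² = (1.645×8.1/4.39)² = 9.2 → n = 10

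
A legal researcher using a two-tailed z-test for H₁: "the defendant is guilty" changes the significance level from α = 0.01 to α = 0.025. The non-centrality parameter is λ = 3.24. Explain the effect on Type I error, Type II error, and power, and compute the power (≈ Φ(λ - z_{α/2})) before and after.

Increasing α from 0.01 to 0.025:
• Type I error rate increases (α is the Type I rate by definition).
• Critical value moves from z_{α/2} = 2.576 to 2.241, so power = Φ(λ - z_{α/2}) goes from Φ(3.24 - 2.576) = 0.747 to Φ(3.24 - 2.241) = 0.841.
• Type II error rate β = 1 - power therefore decreases (0.253 → 0.159).
Appropriate when false negatives are costly — here, acquitting a guilty person.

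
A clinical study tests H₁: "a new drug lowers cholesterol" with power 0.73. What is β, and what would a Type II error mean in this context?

β = 1 - power = 1 - 0.73 = 0.27. A Type II error is failing to reject H₀ when H₀ is false (false negative) — here, failing to conclude that a new drug lowers cholesterol when in fact it is true. Consequence: shelving an effective drug — patients miss out on a treatment that would have helped.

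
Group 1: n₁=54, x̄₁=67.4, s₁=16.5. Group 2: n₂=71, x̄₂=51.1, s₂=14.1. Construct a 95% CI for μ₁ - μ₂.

Difference = 16.3. SE = √(16.5²/54 + 14.1²/71) = 2.8. CI = (10.81, 21.79)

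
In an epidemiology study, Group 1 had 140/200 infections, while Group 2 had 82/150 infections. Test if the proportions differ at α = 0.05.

p̂₁ = 0.7, p̂₂ = 0.547, pooled p̂ = 0.634. z = 2.947. Critical: ±1.96. Reject H₀.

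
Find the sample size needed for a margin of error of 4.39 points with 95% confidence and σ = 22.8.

n = (z*σ/E)² = (1.96×22.8/4.39)² = 103.6 → n = 104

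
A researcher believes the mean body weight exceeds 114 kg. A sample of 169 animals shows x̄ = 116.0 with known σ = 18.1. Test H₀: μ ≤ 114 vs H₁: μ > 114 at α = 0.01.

z = 1.436. Critical value: 2.33. Fail to reject H₀.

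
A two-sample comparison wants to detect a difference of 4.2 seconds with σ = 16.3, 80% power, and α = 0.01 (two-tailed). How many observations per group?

n per group = 2(z_α/2 + z_β)²σ²/d² = 2×(2.576 + 0.84)²×16.3²/4.2² = 351.5 → n = 352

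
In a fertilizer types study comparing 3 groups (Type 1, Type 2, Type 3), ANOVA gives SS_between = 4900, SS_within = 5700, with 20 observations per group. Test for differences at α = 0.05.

df_between = 2, df_within = 57. F = MS_between/MS_within = 2450.0/100.0 = 24.5. F_crit ≈ 3.159. Reject H₀. At least one mean differs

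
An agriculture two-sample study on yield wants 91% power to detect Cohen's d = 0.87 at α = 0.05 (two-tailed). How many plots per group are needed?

z_{α/2} = 1.96, z_β = Φ⁻¹(0.91) = 1.341. For large effect (d = 0.87): n per group = 2(z_{α/2} + z_β)²/d² = 2(1.96 + 1.341)²/0.87² = 28.8 → 29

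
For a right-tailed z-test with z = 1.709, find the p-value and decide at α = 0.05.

p = P(Z > 1.709) = 1 - Φ(1.709) ≈ 0.0437. Since p < 0.05, reject H₀ (significant) at α = 0.05.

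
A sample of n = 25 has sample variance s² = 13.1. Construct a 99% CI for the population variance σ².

df = 24. χ²_{0.005} = 45.559, χ²_{0.995} = 9.886. CI for σ² = ((n-1)s²/χ²_{α/2}, (n-1)s²/χ²_{1-α/2}) = (24·13.1/45.559, 24·13.1/9.886) = (6.9, 31.8)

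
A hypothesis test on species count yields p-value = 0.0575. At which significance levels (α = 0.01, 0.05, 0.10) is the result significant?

p = 0.0575. Significant at: α = 0.1.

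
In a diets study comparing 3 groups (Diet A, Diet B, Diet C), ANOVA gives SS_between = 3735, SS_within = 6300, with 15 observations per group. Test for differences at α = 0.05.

df_between = 2, df_within = 42. F = MS_between/MS_within = 1867.5/150.0 = 12.45. F_crit ≈ 3.22. Reject H₀. At least one mean differs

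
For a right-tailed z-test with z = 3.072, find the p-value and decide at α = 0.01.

p = P(Z > 3.072) = 1 - Φ(3.072) ≈ 0.0011. Since p < 0.01, reject H₀ (significant) at α = 0.01.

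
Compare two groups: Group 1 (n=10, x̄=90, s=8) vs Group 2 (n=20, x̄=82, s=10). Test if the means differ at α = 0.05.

Pooled sp = 9.4. t = 2.197, df = 28. Critical t = ±2.048. Reject H₀.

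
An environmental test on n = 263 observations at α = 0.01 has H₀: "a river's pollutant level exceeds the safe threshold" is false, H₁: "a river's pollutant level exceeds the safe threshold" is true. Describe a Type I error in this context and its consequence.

Type I error: rejecting H₀ when it is true — concluding that a river's pollutant level exceeds the safe threshold when in fact it is not. Consequence: shutting down a compliant factory unnecessarily.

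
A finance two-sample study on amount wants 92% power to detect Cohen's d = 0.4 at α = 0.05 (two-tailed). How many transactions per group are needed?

z_{α/2} = 1.96, z_β = Φ⁻¹(0.92) = 1.405. For small effect (d = 0.4): n per group = 2(z_{α/2} + z_β)²/d² = 2(1.96 + 1.405)²/0.4² = 141.5 → 142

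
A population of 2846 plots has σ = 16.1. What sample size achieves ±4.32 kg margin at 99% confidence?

Without FPC: n₀ = (2.576×16.1/4.32)² = 92.167. With FPC: n = n₀N/(n₀+N-1) = 89.3 → n = 90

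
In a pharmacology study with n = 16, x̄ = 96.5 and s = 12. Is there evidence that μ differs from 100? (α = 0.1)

t = (x̄ - μ₀)/(s/√n) = (96.5 - 100)/(12/√16) = -1.167. df = 15, critical t = ±1.753. Fail to reject H₀.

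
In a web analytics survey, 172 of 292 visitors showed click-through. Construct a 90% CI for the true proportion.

p̂ = 0.589. CI = p̂ ± z*√(p̂(1-p̂)/n) = (0.542, 0.636)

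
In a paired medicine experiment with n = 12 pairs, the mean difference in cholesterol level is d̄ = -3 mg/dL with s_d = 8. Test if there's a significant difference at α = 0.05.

t = d̄/(s_d/√n) = -3/(8/√12) = -1.299. df = 11, critical t = ±2.201. Fail to reject H₀.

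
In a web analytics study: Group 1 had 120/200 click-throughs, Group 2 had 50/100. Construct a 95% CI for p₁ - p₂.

p̂₁ = 0.6, p̂₂ = 0.5. Difference = 0.1. CI = (-0.019, 0.219)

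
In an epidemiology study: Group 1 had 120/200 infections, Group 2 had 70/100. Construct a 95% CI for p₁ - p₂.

p̂₁ = 0.6, p̂₂ = 0.7. Difference = -0.1. CI = (-0.213, 0.013)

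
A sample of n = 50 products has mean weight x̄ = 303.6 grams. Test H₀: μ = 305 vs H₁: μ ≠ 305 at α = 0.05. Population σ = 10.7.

z = (x̄ - μ₀)/(σ/√n) = (303.6 - 305)/(10.7/√50) = -0.925. Critical value: ±1.96. Since |-0.925| ≤ 1.96, Fail to reject H₀.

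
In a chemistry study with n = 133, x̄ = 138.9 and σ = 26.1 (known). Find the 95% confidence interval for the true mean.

CI = x̄ ± z*(σ/√n) = 138.9 ± 1.96(26.1/√133) = 138.9 ± 4.44 = (134.46, 143.34)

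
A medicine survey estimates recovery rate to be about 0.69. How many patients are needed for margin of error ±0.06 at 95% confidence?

n = z²p(1-p)/E² = 1.96²×0.69×0.31/0.06² = 228.3 → n = 229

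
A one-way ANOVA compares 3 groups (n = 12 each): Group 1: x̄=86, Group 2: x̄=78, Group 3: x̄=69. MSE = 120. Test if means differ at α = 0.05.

Grand mean = 77.67. SS_between = 1736.0, MS_between = 868.0. F = 7.233, F_crit ≈ 3.285. Reject H₀.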